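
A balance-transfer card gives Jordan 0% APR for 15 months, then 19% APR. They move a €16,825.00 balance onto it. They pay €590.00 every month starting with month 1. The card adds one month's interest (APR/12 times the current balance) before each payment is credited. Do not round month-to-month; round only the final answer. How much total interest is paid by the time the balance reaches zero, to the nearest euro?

€1,071

Promo months 1–15 at r₀ = 0%/12 = 0; months 16+ at r₁ = 19%/12 = 0.0158333.
After month 15 (no interest yet): B = €16,825.00 − 15·€590.00 = €7,975.00.
Then at r₁ with €590.00/mo: n₂ = −ln(1 − r₁·B/P)/ln(1+r₁) ≈ 15.33 → 16 more payments.
Total paid = 30·€590.00 + €195.66 = €17,895.66; interest = €17,895.66 − €16,825.00 = €1,070.66.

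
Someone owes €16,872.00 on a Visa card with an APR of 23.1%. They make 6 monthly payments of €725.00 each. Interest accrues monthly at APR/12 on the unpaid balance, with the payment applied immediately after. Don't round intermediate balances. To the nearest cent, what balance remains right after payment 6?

€14,352.14

Monthly rate r = 23.1%/12 = 1.925% = 0.01925.
Each month: B ← B·(1+r) − €725.00.
Month 1: interest €324.79; balance after payment €16,471.79.
Month 2: interest €317.08; balance after payment €16,063.87.
Month 3: interest €309.23; balance after payment €15,648.10.
Month 4: interest €301.23; balance after payment €15,224.32.
Month 5: interest €293.07; balance after payment €14,792.39.
Month 6: interest €284.75; balance after payment €14,352.14.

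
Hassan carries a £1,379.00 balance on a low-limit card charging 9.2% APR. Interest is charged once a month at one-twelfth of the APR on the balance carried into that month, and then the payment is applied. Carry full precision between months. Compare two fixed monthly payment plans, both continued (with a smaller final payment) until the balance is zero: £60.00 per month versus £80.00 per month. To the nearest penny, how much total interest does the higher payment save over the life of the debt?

Monthly rate r = 9.2%/12 = 0.766667% = 0.00766667.
At £60.00/mo: n = ⌈−ln(1 − rB₀/P)/ln(1+r)⌉ = 26 payments (last £22.83); total interest = total paid − £1,379.00 = £143.83.
At £80.00/mo: 19 payments (last £44.78); total interest £105.78.
Interest saved = £143.83 − £105.78 = £38.05.

£38.05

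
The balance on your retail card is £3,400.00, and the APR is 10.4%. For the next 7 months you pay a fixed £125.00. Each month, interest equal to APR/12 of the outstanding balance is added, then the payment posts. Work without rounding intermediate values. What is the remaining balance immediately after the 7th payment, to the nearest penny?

Monthly rate r = 10.4%/12 = 0.866667% = 0.00866667.
Each month: B ← B·(1+r) − £125.00.
Month 1: interest £29.47; balance after payment £3,304.47.
Month 2: interest £28.64; balance after payment £3,208.11.
Month 3: interest £27.80; balance after payment £3,110.91.
Month 4: interest £26.96; balance after payment £3,012.87.
Month 5: interest £26.11; balance after payment £2,913.98.
Month 6: interest £25.25; balance after payment £2,814.24.
Month 7: interest £24.39; balance after payment £2,713.63.

£2,713.63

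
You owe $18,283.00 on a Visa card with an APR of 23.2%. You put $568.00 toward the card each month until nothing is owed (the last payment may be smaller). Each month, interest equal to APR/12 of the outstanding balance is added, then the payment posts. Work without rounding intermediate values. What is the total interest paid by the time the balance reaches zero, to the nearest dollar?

Monthly rate r = 23.2%/12 = 1.93333% = 0.0193333.
Payoff takes n = ⌈−ln(1 − rB₀/P)/ln(1+r)⌉ = ⌈50.848⌉ = 51 payments; the last is $482.33.
Total paid = 50·$568.00 + $482.33 = $28,882.33.
Total interest = total paid − principal = $28,882.33 − $18,283.00 = $10,599.33.

$10,599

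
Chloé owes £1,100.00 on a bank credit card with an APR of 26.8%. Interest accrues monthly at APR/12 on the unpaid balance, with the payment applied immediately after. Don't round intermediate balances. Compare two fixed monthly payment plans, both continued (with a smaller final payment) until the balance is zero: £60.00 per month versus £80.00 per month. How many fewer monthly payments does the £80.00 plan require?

Monthly rate r = 26.8%/12 = 2.23333% = 0.0223333.
At £60.00/mo: n = ⌈−ln(1 − rB₀/P)/ln(1+r)⌉ = 24 payments (last £50.82); total interest = total paid − £1,100.00 = £330.82.
At £80.00/mo: 17 payments (last £48.90); total interest £228.90.
Payments saved = 24 − 17 = 7.

7 fewer payments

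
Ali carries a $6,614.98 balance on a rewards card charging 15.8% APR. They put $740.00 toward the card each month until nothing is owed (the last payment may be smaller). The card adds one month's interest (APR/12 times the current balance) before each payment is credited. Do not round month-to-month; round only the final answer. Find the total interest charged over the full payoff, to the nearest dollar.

$470

Monthly rate r = 15.8%/12 = 1.31667% = 0.0131667.
Payoff takes n = ⌈−ln(1 − rB₀/P)/ln(1+r)⌉ = ⌈9.573⌉ = 10 payments; the last is $425.21.
Total paid = 9·$740.00 + $425.21 = $7,085.21.
Total interest = total paid − principal = $7,085.21 − $6,614.98 = $470.23.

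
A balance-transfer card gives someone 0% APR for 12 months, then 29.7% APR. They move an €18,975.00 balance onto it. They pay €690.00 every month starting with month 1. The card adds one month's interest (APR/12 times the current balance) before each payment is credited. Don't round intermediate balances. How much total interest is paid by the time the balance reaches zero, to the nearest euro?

Promo months 1–12 at r₀ = 0%/12 = 0; months 13+ at r₁ = 29.7%/12 = 0.02475.
After month 12 (no interest yet): B = €18,975.00 − 12·€690.00 = €10,695.00.
Then at r₁ with €690.00/mo: n₂ = −ln(1 − r₁·B/P)/ln(1+r₁) ≈ 19.79 → 20 more payments.
Total paid = 31·€690.00 + €548.19 = €21,938.19; interest = €21,938.19 − €18,975.00 = €2,963.19.

€2,963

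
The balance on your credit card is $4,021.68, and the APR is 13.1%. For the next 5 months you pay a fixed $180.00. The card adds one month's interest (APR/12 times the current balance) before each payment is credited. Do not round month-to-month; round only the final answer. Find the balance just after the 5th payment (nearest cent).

Monthly rate r = 13.1%/12 = 1.09167% = 0.0109167.
Each month: B ← B·(1+r) − $180.00.
Month 1: interest $43.90; balance after payment $3,885.58.
Month 2: interest $42.42; balance after payment $3,748.00.
Month 3: interest $40.92; balance after payment $3,608.92.
Month 4: interest $39.40; balance after payment $3,468.31.
Month 5: interest $37.86; balance after payment $3,326.18.

$3,326.18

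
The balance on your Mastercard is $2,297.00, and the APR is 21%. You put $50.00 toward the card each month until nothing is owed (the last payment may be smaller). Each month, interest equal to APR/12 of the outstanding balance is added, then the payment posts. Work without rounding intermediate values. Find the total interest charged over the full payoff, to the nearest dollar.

$2,399

Monthly rate r = 21%/12 = 1.75% = 0.0175.
Payoff takes n = ⌈−ln(1 − rB₀/P)/ln(1+r)⌉ = ⌈93.920⌉ = 94 payments; the last is $46.04.
Total paid = 93·$50.00 + $46.04 = $4,696.04.
Total interest = total paid − principal = $4,696.04 − $2,297.00 = $2,399.04.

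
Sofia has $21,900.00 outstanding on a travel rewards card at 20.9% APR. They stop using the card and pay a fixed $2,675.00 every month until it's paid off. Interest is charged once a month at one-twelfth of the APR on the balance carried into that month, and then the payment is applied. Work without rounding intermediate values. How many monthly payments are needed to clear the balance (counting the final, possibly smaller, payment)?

Monthly rate r = 20.9%/12 = 1.74167% = 0.0174167.
Recurrence: B ← B·(1+r) − $2,675.00.
Month 1: interest $381.43; balance after payment $19,606.42.
Month 2: interest $341.48; balance after payment $17,272.90.
Closed form: n = −ln(1 − rB₀/P)/ln(1+r) = −ln(0.85741)/ln(1.01742) ≈ 8.909, so the balance reaches zero during payment 9.

9 months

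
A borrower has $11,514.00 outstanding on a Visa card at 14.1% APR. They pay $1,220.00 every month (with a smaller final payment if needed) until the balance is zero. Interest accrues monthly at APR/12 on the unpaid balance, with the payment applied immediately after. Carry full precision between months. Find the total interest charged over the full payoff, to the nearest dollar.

Monthly rate r = 14.1%/12 = 1.175% = 0.01175.
Payoff takes n = ⌈−ln(1 − rB₀/P)/ln(1+r)⌉ = ⌈10.062⌉ = 11 payments; the last is $75.89.
Total paid = 10·$1,220.00 + $75.89 = $12,275.89.
Total interest = total paid − principal = $12,275.89 − $11,514.00 = $761.89.

$762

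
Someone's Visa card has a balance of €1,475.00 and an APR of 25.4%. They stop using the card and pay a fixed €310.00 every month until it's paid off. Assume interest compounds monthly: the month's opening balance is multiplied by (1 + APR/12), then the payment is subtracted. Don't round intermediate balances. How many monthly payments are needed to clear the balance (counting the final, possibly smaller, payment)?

6 payments

Monthly rate r = 25.4%/12 = 2.11667% = 0.0211667.
Recurrence: B ← B·(1+r) − €310.00.
Month 1: interest €31.22; balance after payment €1,196.22.
Month 2: interest €25.32; balance after payment €911.54.
Month 3: interest €19.29; balance after payment €620.84.
Month 4: interest €13.14; balance after payment €323.98.
Month 5: interest €6.86; balance after payment €20.83.
Month 6: interest €0.44; balance after payment €0.00.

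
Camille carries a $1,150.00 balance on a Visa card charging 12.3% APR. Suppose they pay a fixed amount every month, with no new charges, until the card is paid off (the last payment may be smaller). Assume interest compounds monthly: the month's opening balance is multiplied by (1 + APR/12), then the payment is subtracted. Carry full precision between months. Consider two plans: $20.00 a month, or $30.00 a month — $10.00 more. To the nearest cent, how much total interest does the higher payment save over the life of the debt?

$277.41

Monthly rate r = 12.3%/12 = 1.025% = 0.01025.
At $20.00/mo: n = ⌈−ln(1 − rB₀/P)/ln(1+r)⌉ = 88 payments (last $5.64); total interest = total paid − $1,150.00 = $595.64.
At $30.00/mo: 49 payments (last $28.23); total interest $318.23.
Interest saved = $595.64 − $318.23 = $277.41.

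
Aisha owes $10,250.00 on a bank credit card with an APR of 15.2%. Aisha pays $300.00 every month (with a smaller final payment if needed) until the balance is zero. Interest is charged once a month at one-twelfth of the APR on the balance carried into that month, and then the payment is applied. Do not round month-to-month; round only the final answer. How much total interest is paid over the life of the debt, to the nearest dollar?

$3,264

Monthly rate r = 15.2%/12 = 1.26667% = 0.0126667.
Payoff takes n = ⌈−ln(1 − rB₀/P)/ln(1+r)⌉ = ⌈45.046⌉ = 46 payments; the last is $14.00.
Total paid = 45·$300.00 + $14.00 = $13,514.00.
Total interest = total paid − principal = $13,514.00 − $10,250.00 = $3,264.00.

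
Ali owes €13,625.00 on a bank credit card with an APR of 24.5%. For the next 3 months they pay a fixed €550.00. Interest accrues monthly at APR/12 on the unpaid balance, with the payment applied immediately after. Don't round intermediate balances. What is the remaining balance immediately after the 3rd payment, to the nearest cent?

€12,792.77

Monthly rate r = 24.5%/12 = 2.04167% = 0.0204167.
Each month: B ← B·(1+r) − €550.00.
Month 1: interest €278.18; balance after payment €13,353.18.
Month 2: interest €272.63; balance after payment €13,075.80.
Month 3: interest €266.96; balance after payment €12,792.77.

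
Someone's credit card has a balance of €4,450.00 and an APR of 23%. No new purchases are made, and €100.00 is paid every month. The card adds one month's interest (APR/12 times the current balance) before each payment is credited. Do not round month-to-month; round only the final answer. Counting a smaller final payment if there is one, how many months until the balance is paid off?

Monthly rate r = 23%/12 = 1.91667% = 0.0191667.
Recurrence: B ← B·(1+r) − €100.00.
Month 1: interest €85.29; balance after payment €4,435.29.
Month 2: interest €85.01; balance after payment €4,420.30.
Closed form: n = −ln(1 − rB₀/P)/ln(1+r) = −ln(0.14708)/ln(1.01917) ≈ 100.960, so the balance reaches zero during payment 101.

101 months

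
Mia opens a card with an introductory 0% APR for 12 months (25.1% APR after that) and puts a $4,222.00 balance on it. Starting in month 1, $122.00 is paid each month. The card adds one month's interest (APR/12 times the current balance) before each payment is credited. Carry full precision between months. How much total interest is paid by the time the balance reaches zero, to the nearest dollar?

Promo months 1–12 at r₀ = 0%/12 = 0; months 13+ at r₁ = 25.1%/12 = 0.0209167.
After month 12 (no interest yet): B = $4,222.00 − 12·$122.00 = $2,758.00.
Then at r₁ with $122.00/mo: n₂ = −ln(1 − r₁·B/P)/ln(1+r₁) ≈ 30.93 → 31 more payments.
Total paid = 42·$122.00 + $113.53 = $5,237.53; interest = $5,237.53 − $4,222.00 = $1,015.53.

$1,016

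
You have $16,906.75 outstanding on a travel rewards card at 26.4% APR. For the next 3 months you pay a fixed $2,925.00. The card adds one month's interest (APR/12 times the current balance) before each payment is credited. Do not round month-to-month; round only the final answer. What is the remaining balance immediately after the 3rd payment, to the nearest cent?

Monthly rate r = 26.4%/12 = 2.2% = 0.022.
Each month: B ← B·(1+r) − $2,925.00.
Month 1: interest $371.95; balance after payment $14,353.70.
Month 2: interest $315.78; balance after payment $11,744.48.
Month 3: interest $258.38; balance after payment $9,077.86.

$9,077.86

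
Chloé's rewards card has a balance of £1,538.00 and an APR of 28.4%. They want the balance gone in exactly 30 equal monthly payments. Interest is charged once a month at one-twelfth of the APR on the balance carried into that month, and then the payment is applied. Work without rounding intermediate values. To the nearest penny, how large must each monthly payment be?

£72.18

Monthly rate r = 28.4%/12 = 2.36667% = 0.0236667.
Level-payment amortization: P = B₀·r / (1 − (1+r)^(−n)) = 1538.00·0.0236667 / (1 − 1.02367^(−30)).
Denominator 1 − (1+r)^(−30) = 0.504272344.
P = 36.3993 / 0.504272344 ≈ 72.18.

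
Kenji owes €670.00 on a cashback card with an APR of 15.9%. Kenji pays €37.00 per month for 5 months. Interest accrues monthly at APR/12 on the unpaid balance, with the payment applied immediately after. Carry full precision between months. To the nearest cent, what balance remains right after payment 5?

Monthly rate r = 15.9%/12 = 1.325% = 0.01325.
Each month: B ← B·(1+r) − €37.00.
Month 1: interest €8.88; balance after payment €641.88.
Month 2: interest €8.50; balance after payment €613.38.
Month 3: interest €8.13; balance after payment €584.51.
Month 4: interest €7.74; balance after payment €555.25.
Month 5: interest €7.36; balance after payment €525.61.

€525.61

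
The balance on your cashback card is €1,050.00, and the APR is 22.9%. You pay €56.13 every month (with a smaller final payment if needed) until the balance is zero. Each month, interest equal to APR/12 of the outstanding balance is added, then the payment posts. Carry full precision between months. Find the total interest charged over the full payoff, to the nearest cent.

Monthly rate r = 22.9%/12 = 1.90833% = 0.0190833.
Payoff takes n = ⌈−ln(1 − rB₀/P)/ln(1+r)⌉ = ⌈23.360⌉ = 24 payments; the last is €20.33.
Total paid = 23·€56.13 + €20.33 = €1,311.32.
Total interest = total paid − principal = €1,311.32 − €1,050.00 = €261.32.

€261.32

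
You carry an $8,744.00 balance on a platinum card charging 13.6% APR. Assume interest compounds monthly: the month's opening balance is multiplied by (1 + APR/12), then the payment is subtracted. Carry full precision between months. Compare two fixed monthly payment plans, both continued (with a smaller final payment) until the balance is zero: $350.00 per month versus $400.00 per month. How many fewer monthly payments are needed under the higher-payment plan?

4 fewer payments

Monthly rate r = 13.6%/12 = 1.13333% = 0.0113333.
At $350.00/mo: n = ⌈−ln(1 − rB₀/P)/ln(1+r)⌉ = 30 payments (last $188.55); total interest = total paid − $8,744.00 = $1,594.55.
At $400.00/mo: 26 payments (last $104.87); total interest $1,360.87.
Payments saved = 30 − 26 = 4.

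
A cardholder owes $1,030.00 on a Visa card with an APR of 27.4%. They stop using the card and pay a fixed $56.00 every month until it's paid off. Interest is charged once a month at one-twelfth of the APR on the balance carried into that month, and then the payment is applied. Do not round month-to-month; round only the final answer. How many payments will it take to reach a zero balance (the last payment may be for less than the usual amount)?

Monthly rate r = 27.4%/12 = 2.28333% = 0.0228333.
Recurrence: B ← B·(1+r) − $56.00.
Month 1: interest $23.52; balance after payment $997.52.
Month 2: interest $22.78; balance after payment $964.30.
Closed form: n = −ln(1 − rB₀/P)/ln(1+r) = −ln(0.58003)/ln(1.02283) ≈ 24.126, so the balance reaches zero during payment 25.

25 payments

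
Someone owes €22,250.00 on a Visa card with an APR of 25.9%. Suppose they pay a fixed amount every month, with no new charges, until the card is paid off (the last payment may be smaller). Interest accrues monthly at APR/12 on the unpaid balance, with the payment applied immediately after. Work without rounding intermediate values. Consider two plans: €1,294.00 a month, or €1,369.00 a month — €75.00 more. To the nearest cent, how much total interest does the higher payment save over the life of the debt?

Monthly rate r = 25.9%/12 = 2.15833% = 0.0215833.
At €1,294.00/mo: n = ⌈−ln(1 − rB₀/P)/ln(1+r)⌉ = 22 payments (last €935.19); total interest = total paid − €22,250.00 = €5,859.19.
At €1,369.00/mo: 21 payments (last €318.16); total interest €5,448.16.
Interest saved = €5,859.19 − €5,448.16 = €411.03.

€411.03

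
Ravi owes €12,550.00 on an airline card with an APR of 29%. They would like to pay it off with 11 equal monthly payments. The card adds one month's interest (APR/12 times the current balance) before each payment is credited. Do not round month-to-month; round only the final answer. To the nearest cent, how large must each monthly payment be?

€1,312.92

Monthly rate r = 29%/12 = 2.41667% = 0.0241667.
Level-payment amortization: P = B₀·r / (1 − (1+r)^(−n)) = 12550.00·0.0241667 / (1 − 1.02417^(−11)).
Denominator 1 − (1+r)^(−11) = 0.231005923.
P = 303.292 / 0.231005923 ≈ 1312.92.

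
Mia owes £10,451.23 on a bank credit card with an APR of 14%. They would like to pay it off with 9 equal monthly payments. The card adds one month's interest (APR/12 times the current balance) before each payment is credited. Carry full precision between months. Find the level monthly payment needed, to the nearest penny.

Monthly rate r = 14%/12 = 1.16667% = 0.0116667.
Level-payment amortization: P = B₀·r / (1 − (1+r)^(−n)) = 10451.23·0.0116667 / (1 − 1.01167^(−9)).
Denominator 1 − (1+r)^(−9) = 0.0991281142.
P = 121.931 / 0.0991281142 ≈ 1230.03.

£1,230.03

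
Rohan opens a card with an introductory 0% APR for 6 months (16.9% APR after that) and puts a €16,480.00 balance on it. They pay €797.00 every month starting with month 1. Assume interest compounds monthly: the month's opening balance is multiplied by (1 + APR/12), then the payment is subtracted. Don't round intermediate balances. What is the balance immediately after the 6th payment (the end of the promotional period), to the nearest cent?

Promo months 1–6 at r₀ = 0%/12 = 0; months 7+ at r₁ = 16.9%/12 = 0.0140833.
After month 6 (no interest yet): B = €16,480.00 − 6·€797.00 = €11,698.00.

€11,698.00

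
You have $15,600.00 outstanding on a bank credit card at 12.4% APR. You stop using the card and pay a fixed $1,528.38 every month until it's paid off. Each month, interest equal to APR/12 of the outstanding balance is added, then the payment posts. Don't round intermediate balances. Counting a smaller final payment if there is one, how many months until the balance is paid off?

11 months

Monthly rate r = 12.4%/12 = 1.03333% = 0.0103333.
Recurrence: B ← B·(1+r) − $1,528.38.
Month 1: interest $161.20; balance after payment $14,232.82.
Month 2: interest $147.07; balance after payment $12,851.51.
Closed form: n = −ln(1 − rB₀/P)/ln(1+r) = −ln(0.89453)/ln(1.01033) ≈ 10.842, so the balance reaches zero during payment 11.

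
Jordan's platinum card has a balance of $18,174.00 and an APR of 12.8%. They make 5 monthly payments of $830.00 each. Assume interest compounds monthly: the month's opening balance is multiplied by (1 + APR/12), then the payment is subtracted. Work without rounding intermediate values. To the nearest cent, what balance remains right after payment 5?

$14,924.70

Monthly rate r = 12.8%/12 = 1.06667% = 0.0106667.
Each month: B ← B·(1+r) − $830.00.
Month 1: interest $193.86; balance after payment $17,537.86.
Month 2: interest $187.07; balance after payment $16,894.93.
Month 3: interest $180.21; balance after payment $16,245.14.
Month 4: interest $173.28; balance after payment $15,588.42.
Month 5: interest $166.28; balance after payment $14,924.70.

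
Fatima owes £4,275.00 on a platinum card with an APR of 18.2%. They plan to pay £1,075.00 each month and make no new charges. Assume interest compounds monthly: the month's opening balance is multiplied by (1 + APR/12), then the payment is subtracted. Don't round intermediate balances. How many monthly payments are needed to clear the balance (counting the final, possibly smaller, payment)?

5 months

Monthly rate r = 18.2%/12 = 1.51667% = 0.0151667.
Recurrence: B ← B·(1+r) − £1,075.00.
Month 1: interest £64.84; balance after payment £3,264.84.
Month 2: interest £49.52; balance after payment £2,239.35.
Month 3: interest £33.96; balance after payment £1,198.32.
Month 4: interest £18.17; balance after payment £141.49.
Month 5: interest £2.15; balance after payment £0.00.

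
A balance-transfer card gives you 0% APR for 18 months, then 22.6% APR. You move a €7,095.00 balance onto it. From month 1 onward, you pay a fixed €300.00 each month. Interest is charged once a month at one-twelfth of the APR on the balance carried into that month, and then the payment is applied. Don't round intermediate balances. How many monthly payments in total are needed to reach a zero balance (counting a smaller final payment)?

25 payments

Promo months 1–18 at r₀ = 0%/12 = 0; months 19+ at r₁ = 22.6%/12 = 0.0188333.
After month 18 (no interest yet): B = €7,095.00 − 18·€300.00 = €1,695.00.
Then at r₁ with €300.00/mo: n₂ = −ln(1 − r₁·B/P)/ln(1+r₁) ≈ 6.03 → 7 more payments.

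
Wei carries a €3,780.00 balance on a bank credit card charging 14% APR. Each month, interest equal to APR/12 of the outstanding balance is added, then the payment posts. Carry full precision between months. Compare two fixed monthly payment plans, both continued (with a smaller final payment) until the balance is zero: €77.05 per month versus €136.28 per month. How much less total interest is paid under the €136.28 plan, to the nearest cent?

Monthly rate r = 14%/12 = 1.16667% = 0.0116667.
At €77.05/mo: n = ⌈−ln(1 − rB₀/P)/ln(1+r)⌉ = 74 payments (last €18.19); total interest = total paid − €3,780.00 = €1,862.84.
At €136.28/mo: 34 payments (last €96.47); total interest €813.71.
Interest saved = €1,862.84 − €813.71 = €1,049.13.

€1,049.13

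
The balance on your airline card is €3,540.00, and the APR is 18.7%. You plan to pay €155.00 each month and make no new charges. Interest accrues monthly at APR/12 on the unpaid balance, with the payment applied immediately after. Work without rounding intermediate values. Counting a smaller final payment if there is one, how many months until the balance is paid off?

Monthly rate r = 18.7%/12 = 1.55833% = 0.0155833.
Recurrence: B ← B·(1+r) − €155.00.
Month 1: interest €55.16; balance after payment €3,440.16.
Month 2: interest €53.61; balance after payment €3,338.77.
Closed form: n = −ln(1 − rB₀/P)/ln(1+r) = −ln(0.6441)/ln(1.01558) ≈ 28.449, so the balance reaches zero during payment 29.

29 payments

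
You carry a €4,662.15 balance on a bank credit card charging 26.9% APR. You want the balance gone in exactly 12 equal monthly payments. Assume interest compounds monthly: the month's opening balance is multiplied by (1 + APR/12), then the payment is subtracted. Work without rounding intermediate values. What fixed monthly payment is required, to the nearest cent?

Monthly rate r = 26.9%/12 = 2.24167% = 0.0224167.
Level-payment amortization: P = B₀·r / (1 − (1+r)^(−n)) = 4662.15·0.0224167 / (1 − 1.02242^(−12)).
Denominator 1 − (1+r)^(−12) = 0.233583308.
P = 104.51 / 0.233583308 ≈ 447.42.

€447.42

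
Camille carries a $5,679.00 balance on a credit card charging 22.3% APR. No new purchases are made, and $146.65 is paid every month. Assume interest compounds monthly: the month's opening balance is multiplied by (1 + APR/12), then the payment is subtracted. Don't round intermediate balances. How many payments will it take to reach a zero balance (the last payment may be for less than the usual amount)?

70 months

Monthly rate r = 22.3%/12 = 1.85833% = 0.0185833.
Recurrence: B ← B·(1+r) − $146.65.
Month 1: interest $105.53; balance after payment $5,637.88.
Month 2: interest $104.77; balance after payment $5,596.01.
Closed form: n = −ln(1 − rB₀/P)/ln(1+r) = −ln(0.28036)/ln(1.01858) ≈ 69.065, so the balance reaches zero during payment 70.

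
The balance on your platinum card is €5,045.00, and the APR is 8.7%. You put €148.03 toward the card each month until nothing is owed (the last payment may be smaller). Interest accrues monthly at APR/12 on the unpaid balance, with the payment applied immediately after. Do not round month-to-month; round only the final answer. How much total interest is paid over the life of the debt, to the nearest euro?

€771

Monthly rate r = 8.7%/12 = 0.725% = 0.00725.
Payoff takes n = ⌈−ln(1 − rB₀/P)/ln(1+r)⌉ = ⌈39.287⌉ = 40 payments; the last is €42.64.
Total paid = 39·€148.03 + €42.64 = €5,815.81.
Total interest = total paid − principal = €5,815.81 − €5,045.00 = €770.81.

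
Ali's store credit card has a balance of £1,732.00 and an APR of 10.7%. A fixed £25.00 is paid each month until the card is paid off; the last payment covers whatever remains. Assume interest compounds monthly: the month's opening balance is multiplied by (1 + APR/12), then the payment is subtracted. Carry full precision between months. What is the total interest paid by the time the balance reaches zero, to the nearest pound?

£976

Monthly rate r = 10.7%/12 = 0.891667% = 0.00891667.
Payoff takes n = ⌈−ln(1 − rB₀/P)/ln(1+r)⌉ = ⌈108.331⌉ = 109 payments; the last is £8.30.
Total paid = 108·£25.00 + £8.30 = £2,708.30.
Total interest = total paid − principal = £2,708.30 − £1,732.00 = £976.30.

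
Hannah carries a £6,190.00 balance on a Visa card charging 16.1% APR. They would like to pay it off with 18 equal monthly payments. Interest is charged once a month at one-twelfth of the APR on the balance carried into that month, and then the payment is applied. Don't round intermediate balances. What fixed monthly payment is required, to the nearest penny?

£389.37

Monthly rate r = 16.1%/12 = 1.34167% = 0.0134167.
Level-payment amortization: P = B₀·r / (1 − (1+r)^(−n)) = 6190.00·0.0134167 / (1 − 1.01342^(−18)).
Denominator 1 − (1+r)^(−18) = 0.213288975.
P = 83.0492 / 0.213288975 ≈ 389.37.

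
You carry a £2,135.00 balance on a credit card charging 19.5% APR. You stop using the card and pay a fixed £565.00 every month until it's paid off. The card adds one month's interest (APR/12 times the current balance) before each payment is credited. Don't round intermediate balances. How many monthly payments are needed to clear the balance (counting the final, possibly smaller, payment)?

4 months

Monthly rate r = 19.5%/12 = 1.625% = 0.01625.
Recurrence: B ← B·(1+r) − £565.00.
Month 1: interest £34.69; balance after payment £1,604.69.
Month 2: interest £26.08; balance after payment £1,065.77.
Month 3: interest £17.32; balance after payment £518.09.
Month 4: interest £8.42; balance after payment £0.00.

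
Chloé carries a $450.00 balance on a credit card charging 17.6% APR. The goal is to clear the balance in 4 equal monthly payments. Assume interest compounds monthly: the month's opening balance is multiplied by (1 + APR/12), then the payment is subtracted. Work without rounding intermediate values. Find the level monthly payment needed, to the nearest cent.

Monthly rate r = 17.6%/12 = 1.46667% = 0.0146667.
Level-payment amortization: P = B₀·r / (1 − (1+r)^(−n)) = 450.00·0.0146667 / (1 − 1.01467^(−4)).
Denominator 1 − (1+r)^(−4) = 0.0565770725.
P = 6.6 / 0.0565770725 ≈ 116.66.

$116.66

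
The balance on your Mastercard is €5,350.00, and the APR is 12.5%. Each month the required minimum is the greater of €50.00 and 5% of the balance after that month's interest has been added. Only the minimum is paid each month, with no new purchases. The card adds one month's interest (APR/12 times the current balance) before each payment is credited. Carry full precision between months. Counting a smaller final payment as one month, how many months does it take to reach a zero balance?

64 months

Monthly rate r = 12.5%/12 = 1.04167% = 0.0104167.
While 5% of the post-interest balance exceeds €50.00, each month B ← (B·(1+r))·(1 − 0.05), i.e. B shrinks by the factor (1+r)·0.95 = 0.9599.
This holds for months 1–42. Entering month 43 the balance is €958.88; 5% of the post-interest balance is now below €50.00, so the flat €50.00 minimum applies from here.
From month 43 a fixed €50.00 at rate r clears €958.88 in 22 more payments. Total: 42 + 22 = 64 months.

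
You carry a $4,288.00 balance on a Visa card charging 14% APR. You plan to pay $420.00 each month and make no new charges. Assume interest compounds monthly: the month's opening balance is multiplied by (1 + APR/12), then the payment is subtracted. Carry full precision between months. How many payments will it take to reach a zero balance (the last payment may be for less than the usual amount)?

Monthly rate r = 14%/12 = 1.16667% = 0.0116667.
Recurrence: B ← B·(1+r) − $420.00.
Month 1: interest $50.03; balance after payment $3,918.03.
Month 2: interest $45.71; balance after payment $3,543.74.
Closed form: n = −ln(1 − rB₀/P)/ln(1+r) = −ln(0.88089)/ln(1.01167) ≈ 10.934, so the balance reaches zero during payment 11.

11 months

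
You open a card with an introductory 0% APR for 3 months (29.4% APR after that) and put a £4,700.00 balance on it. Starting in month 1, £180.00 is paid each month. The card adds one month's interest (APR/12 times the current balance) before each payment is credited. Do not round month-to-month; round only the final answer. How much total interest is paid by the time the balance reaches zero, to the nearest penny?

£2,051.74

Promo months 1–3 at r₀ = 0%/12 = 0; months 4+ at r₁ = 29.4%/12 = 0.0245.
After month 3 (no interest yet): B = £4,700.00 − 3·£180.00 = £4,160.00.
Then at r₁ with £180.00/mo: n₂ = −ln(1 − r₁·B/P)/ln(1+r₁) ≈ 34.51 → 35 more payments.
Total paid = 37·£180.00 + £91.74 = £6,751.74; interest = £6,751.74 − £4,700.00 = £2,051.74.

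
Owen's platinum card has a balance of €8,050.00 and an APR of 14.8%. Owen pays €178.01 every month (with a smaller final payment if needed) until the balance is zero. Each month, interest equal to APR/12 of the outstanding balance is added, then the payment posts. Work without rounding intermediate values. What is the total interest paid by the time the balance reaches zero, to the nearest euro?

€3,798

Monthly rate r = 14.8%/12 = 1.23333% = 0.0123333.
Payoff takes n = ⌈−ln(1 − rB₀/P)/ln(1+r)⌉ = ⌈66.558⌉ = 67 payments; the last is €99.55.
Total paid = 66·€178.01 + €99.55 = €11,848.21.
Total interest = total paid − principal = €11,848.21 − €8,050.00 = €3,798.21.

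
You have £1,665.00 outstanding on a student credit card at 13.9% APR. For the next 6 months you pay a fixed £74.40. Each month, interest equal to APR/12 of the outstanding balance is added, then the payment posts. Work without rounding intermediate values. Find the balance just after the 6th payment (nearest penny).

Monthly rate r = 13.9%/12 = 1.15833% = 0.0115833.
Each month: B ← B·(1+r) − £74.40.
Month 1: interest £19.29; balance after payment £1,609.89.
Month 2: interest £18.65; balance after payment £1,554.13.
Month 3: interest £18.00; balance after payment £1,497.74.
Month 4: interest £17.35; balance after payment £1,440.68.
Month 5: interest £16.69; balance after payment £1,382.97.
Month 6: interest £16.02; balance after payment £1,324.59.

£1,324.59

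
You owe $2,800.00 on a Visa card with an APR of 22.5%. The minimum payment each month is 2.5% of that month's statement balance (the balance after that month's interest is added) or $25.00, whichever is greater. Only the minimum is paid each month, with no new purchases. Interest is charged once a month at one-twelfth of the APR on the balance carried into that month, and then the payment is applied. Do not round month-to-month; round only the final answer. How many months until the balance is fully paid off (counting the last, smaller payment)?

228 months

Monthly rate r = 22.5%/12 = 1.875% = 0.01875.
While 2.5% of the post-interest balance exceeds $25.00, each month B ← (B·(1+r))·(1 − 0.025), i.e. B shrinks by the factor (1+r)·0.975 = 0.99328.
This holds for months 1–156. Entering month 157 the balance is $978.20; 2.5% of the post-interest balance is now below $25.00, so the flat $25.00 minimum applies from here.
From month 157 a fixed $25.00 at rate r clears $978.20 in 72 more payments. Total: 156 + 72 = 228 months.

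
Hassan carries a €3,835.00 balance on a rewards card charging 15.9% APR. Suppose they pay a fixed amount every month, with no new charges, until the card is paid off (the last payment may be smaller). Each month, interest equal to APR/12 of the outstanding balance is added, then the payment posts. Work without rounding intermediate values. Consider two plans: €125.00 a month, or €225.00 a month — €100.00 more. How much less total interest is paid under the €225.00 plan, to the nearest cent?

€578.90

Monthly rate r = 15.9%/12 = 1.325% = 0.01325.
At €125.00/mo: n = ⌈−ln(1 − rB₀/P)/ln(1+r)⌉ = 40 payments (last €79.75); total interest = total paid − €3,835.00 = €1,119.75.
At €225.00/mo: 20 payments (last €100.85); total interest €540.85.
Interest saved = €1,119.75 − €540.85 = €578.90.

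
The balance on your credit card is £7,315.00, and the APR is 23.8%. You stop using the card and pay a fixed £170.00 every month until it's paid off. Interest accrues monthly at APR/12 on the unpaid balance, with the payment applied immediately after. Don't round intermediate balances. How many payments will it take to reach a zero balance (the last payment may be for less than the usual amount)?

Monthly rate r = 23.8%/12 = 1.98333% = 0.0198333.
Recurrence: B ← B·(1+r) − £170.00.
Month 1: interest £145.08; balance after payment £7,290.08.
Month 2: interest £144.59; balance after payment £7,264.67.
Closed form: n = −ln(1 − rB₀/P)/ln(1+r) = −ln(0.14658)/ln(1.01983) ≈ 97.772, so the balance reaches zero during payment 98.

98 months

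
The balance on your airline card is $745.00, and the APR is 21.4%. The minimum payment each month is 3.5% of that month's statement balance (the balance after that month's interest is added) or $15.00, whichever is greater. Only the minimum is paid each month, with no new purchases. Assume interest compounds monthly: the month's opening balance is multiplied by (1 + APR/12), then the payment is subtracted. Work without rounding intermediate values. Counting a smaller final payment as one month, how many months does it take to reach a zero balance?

Monthly rate r = 21.4%/12 = 1.78333% = 0.0178333.
While 3.5% of the post-interest balance exceeds $15.00, each month B ← (B·(1+r))·(1 − 0.035), i.e. B shrinks by the factor (1+r)·0.965 = 0.98221.
This holds for months 1–32. Entering month 33 the balance is $419.45; 3.5% of the post-interest balance is now below $15.00, so the flat $15.00 minimum applies from here.
From month 33 a fixed $15.00 at rate r clears $419.45 in 40 more payments. Total: 32 + 40 = 72 months.

72 months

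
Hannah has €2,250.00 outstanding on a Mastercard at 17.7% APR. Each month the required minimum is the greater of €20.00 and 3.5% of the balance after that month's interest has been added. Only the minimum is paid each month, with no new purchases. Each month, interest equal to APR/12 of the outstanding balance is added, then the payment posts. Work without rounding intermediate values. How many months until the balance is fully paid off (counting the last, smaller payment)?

Monthly rate r = 17.7%/12 = 1.475% = 0.01475.
While 3.5% of the post-interest balance exceeds €20.00, each month B ← (B·(1+r))·(1 − 0.035), i.e. B shrinks by the factor (1+r)·0.965 = 0.97923.
This holds for months 1–67. Entering month 68 the balance is €551.53; 3.5% of the post-interest balance is now below €20.00, so the flat €20.00 minimum applies from here.
From month 68 a fixed €20.00 at rate r clears €551.53 in 36 more payments. Total: 67 + 36 = 103 months.

103 months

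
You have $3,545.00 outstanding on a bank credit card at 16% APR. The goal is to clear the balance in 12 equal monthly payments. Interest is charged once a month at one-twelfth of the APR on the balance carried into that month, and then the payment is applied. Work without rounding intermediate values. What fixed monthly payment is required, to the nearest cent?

$321.64

Monthly rate r = 16%/12 = 1.33333% = 0.0133333.
Level-payment amortization: P = B₀·r / (1 − (1+r)^(−n)) = 3545.00·0.0133333 / (1 − 1.01333^(−12)).
Denominator 1 − (1+r)^(−12) = 0.146954781.
P = 47.2667 / 0.146954781 ≈ 321.64.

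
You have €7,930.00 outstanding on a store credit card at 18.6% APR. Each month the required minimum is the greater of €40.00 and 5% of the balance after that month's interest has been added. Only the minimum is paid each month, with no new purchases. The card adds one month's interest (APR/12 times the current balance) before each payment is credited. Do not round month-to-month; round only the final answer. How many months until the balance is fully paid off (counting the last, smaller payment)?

88 months

Monthly rate r = 18.6%/12 = 1.55% = 0.0155.
While 5% of the post-interest balance exceeds €40.00, each month B ← (B·(1+r))·(1 − 0.05), i.e. B shrinks by the factor (1+r)·0.95 = 0.96473.
This holds for months 1–65. Entering month 66 the balance is €768.25; 5% of the post-interest balance is now below €40.00, so the flat €40.00 minimum applies from here.
From month 66 a fixed €40.00 at rate r clears €768.25 in 23 more payments. Total: 65 + 23 = 88 months.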